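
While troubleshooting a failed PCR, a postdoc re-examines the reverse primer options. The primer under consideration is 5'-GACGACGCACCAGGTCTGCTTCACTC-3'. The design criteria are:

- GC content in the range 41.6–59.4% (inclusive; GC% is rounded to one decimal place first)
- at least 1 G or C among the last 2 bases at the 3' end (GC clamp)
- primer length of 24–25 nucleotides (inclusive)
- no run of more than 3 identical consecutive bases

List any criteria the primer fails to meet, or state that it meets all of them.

Base counts: A=5, T=5, G=6, C=10 (length 26).
GC content: GC 16/26 = 61.5%, outside 41.6–59.4% ✗
GC clamp: 3' end TC has 1 G/C ✓
length: length 26, outside 24–25 ✗
homopolymer run: longest run = 2 ✓

Fails: GC content, length.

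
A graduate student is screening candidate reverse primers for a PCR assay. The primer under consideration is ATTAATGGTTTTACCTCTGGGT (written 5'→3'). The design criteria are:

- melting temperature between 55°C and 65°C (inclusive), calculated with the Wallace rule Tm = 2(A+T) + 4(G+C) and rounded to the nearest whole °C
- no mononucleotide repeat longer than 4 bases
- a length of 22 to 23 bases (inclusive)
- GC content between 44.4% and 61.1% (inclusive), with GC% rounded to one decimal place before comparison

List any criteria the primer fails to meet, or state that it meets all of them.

Fails: GC content.

Base counts: A=4, T=10, G=5, C=3 (length 22).
Tm: Tm = 2·14 + 4·8 = 60°C ✓
homopolymer run: longest run = 4 ✓
length: length 22 ✓
GC content: GC 8/22 = 36.4%, outside 44.4–61.1% ✗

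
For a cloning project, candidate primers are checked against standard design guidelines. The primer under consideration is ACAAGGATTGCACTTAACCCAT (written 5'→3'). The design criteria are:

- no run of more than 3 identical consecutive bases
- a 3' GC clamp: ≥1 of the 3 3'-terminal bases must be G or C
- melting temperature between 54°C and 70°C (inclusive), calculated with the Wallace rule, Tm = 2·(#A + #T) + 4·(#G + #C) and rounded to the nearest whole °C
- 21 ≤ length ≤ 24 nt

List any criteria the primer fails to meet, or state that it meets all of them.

Meets all criteria.

Base counts: A=8, T=5, G=3, C=6 (length 22).
homopolymer run: longest run = 3 ✓
GC clamp: 3' end CAT has 1 G/C ✓
Tm: Tm = 2·13 + 4·9 = 62°C ✓
length: length 22 ✓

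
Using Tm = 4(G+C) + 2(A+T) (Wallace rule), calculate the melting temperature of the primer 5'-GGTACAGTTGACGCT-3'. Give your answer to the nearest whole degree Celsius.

46°C

Base counts: A=3, T=4, G=5, C=3 (length 15).
Tm = 2·(3+4) + 4·(5+3) = 2·7 + 4·8 = 14 + 32 = 46°C.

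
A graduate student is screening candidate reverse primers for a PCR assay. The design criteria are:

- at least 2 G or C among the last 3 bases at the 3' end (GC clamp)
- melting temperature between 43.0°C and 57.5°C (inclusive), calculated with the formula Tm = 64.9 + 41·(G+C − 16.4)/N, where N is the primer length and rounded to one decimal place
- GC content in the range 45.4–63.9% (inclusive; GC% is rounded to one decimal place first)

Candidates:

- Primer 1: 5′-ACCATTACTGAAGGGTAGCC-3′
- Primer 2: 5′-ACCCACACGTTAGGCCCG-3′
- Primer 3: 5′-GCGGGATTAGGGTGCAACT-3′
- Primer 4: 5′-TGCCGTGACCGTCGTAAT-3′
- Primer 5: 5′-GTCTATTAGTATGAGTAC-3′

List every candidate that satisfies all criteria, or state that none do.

Primer 1 (20 nt, A=6 T=4 G=5 C=5): 3' end GCC has 3 G/C ✓; Tm = 64.9 + 41·(10 − 16.4)/20 = 51.8°C ✓; GC 10/20 = 50.0% ✓ — passes.
Primer 2 (18 nt, A=4 T=2 G=4 C=8): 3' end CCG has 3 G/C ✓; Tm = 64.9 + 41·(12 − 16.4)/18 = 54.9°C ✓; GC 12/18 = 66.7%, outside 45.4–63.9% ✗ — fails.
Primer 3 (19 nt, A=4 T=4 G=8 C=3): 3' end ACT has 1 G/C, need ≥2 ✗; Tm = 64.9 + 41·(11 − 16.4)/19 = 53.2°C ✓; GC 11/19 = 57.9% ✓ — fails.
Primer 4 (18 nt, A=3 T=5 G=5 C=5): 3' end AAT has 0 G/C, need ≥2 ✗; Tm = 64.9 + 41·(10 − 16.4)/18 = 50.3°C ✓; GC 10/18 = 55.6% ✓ — fails.
Primer 5 (18 nt, A=5 T=7 G=4 C=2): 3' end TAC has 1 G/C, need ≥2 ✗; Tm = 64.9 + 41·(6 − 16.4)/18 = 41.2°C, outside 43.0–57.5°C ✗; GC 6/18 = 33.3%, outside 45.4–63.9% ✗ — fails.

Primer 1 only.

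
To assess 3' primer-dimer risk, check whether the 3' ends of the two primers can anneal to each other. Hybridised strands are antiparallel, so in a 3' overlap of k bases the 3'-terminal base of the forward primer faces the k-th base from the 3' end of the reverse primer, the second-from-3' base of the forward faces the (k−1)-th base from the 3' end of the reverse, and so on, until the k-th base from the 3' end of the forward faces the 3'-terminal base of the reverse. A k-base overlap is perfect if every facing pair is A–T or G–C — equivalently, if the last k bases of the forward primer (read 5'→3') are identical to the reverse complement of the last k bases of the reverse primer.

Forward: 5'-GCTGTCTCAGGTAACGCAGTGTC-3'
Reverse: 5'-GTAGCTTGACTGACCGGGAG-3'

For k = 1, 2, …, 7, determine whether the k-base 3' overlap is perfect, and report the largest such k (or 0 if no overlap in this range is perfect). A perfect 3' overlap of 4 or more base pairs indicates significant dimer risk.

Last 7 bases (5'→3') — forward …CAGTGTC, reverse …CCGGGAG.
Reverse complement of the reverse primer's last 7 bases: CTCCCGG; its first k bases are the reverse complement of the reverse primer's last k bases, so a perfect k-base overlap needs the forward primer's last k bases to equal them.
Comparing (forward last k vs required): k=1: C vs C ✓; k=2: TC vs CT ✗; k=3: GTC vs CTC ✗; k=4: TGTC vs CTCC ✗; k=5: GTGTC vs CTCCC ✗; k=6: AGTGTC vs CTCCCG ✗; k=7: CAGTGTC vs CTCCCGG ✗.
Only k = 1 is perfect, so the longest perfect 3' overlap is 1.

Longest perfect overlap: 1 complementary base pair; below the dimer-risk threshold (threshold 4).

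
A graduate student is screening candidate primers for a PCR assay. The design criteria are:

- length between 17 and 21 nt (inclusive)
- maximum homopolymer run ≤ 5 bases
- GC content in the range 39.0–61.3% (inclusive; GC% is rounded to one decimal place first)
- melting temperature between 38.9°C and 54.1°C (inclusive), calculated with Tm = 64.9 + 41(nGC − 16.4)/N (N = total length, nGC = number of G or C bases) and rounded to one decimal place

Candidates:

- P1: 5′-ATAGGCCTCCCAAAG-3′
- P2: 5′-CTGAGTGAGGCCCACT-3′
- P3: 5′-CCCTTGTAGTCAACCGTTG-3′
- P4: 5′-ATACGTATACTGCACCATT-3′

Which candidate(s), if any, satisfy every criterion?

P1 (15 nt, A=5 T=2 G=3 C=5): length 15, outside 17–21 ✗; longest run = 3 ✓; GC 8/15 = 53.3% ✓; Tm = 64.9 + 41·(8 − 16.4)/15 = 41.9°C ✓ — fails.
P2 (16 nt, A=3 T=3 G=5 C=5): length 16, outside 17–21 ✗; longest run = 3 ✓; GC 10/16 = 62.5%, outside 39.0–61.3% ✗; Tm = 64.9 + 41·(10 − 16.4)/16 = 48.5°C ✓ — fails.
P3 (19 nt, A=3 T=6 G=4 C=6): length 19 ✓; longest run = 3 ✓; GC 10/19 = 52.6% ✓; Tm = 64.9 + 41·(10 − 16.4)/19 = 51.1°C ✓ — passes.
P4 (19 nt, A=6 T=6 G=2 C=5): length 19 ✓; longest run = 2 ✓; GC 7/19 = 36.8%, outside 39.0–61.3% ✗; Tm = 64.9 + 41·(7 − 16.4)/19 = 44.6°C ✓ — fails.

P3 only.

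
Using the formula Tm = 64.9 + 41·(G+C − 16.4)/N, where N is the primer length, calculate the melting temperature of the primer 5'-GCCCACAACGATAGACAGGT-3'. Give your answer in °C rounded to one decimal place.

53.8°C

Base counts: A=7, T=2, G=5, C=6; G+C = 11, N = 20.
Tm = 64.9 + 41·(11 − 16.4)/20 = 64.9 + -221.40/20 = 53.8°C.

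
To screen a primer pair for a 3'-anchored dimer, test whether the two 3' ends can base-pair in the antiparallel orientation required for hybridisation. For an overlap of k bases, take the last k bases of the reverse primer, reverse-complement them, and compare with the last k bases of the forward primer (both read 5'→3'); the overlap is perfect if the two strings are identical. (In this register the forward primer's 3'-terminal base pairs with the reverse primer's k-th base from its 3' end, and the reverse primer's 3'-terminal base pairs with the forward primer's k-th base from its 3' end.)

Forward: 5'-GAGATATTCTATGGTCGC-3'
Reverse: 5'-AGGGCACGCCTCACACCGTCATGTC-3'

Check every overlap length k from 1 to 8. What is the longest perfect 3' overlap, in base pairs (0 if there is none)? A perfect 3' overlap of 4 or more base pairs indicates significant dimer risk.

Longest perfect overlap: 0 complementary base pairs; below the dimer-risk threshold (threshold 4).

Last 8 bases (5'→3') — forward …ATGGTCGC, reverse …GTCATGTC.
Reverse complement of the reverse primer's last 8 bases: GACATGAC; its first k bases are the reverse complement of the reverse primer's last k bases, so a perfect k-base overlap needs the forward primer's last k bases to equal them.
Comparing (forward last k vs required): k=1: C vs G ✗; k=2: GC vs GA ✗; k=3: CGC vs GAC ✗; k=4: TCGC vs GACA ✗; k=5: GTCGC vs GACAT ✗; k=6: GGTCGC vs GACATG ✗; k=7: TGGTCGC vs GACATGA ✗; k=8: ATGGTCGC vs GACATGAC ✗.
No overlap length from 1 to 8 is perfect, so the longest perfect 3' overlap is 0.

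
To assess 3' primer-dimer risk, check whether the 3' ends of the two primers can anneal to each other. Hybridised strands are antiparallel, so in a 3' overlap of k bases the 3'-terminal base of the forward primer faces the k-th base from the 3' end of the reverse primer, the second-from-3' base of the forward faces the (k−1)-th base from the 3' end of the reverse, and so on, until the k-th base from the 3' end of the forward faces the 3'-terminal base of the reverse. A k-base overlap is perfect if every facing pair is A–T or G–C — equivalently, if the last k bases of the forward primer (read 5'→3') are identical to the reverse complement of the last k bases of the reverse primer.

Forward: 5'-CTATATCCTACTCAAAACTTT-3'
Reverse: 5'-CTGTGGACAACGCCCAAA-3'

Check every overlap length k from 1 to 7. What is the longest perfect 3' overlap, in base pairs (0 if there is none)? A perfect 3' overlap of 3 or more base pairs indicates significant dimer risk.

Longest perfect overlap: 3 complementary base pairs; significant dimer risk (threshold 3).

Last 7 bases (5'→3') — forward …AAACTTT, reverse …GCCCAAA.
Reverse complement of the reverse primer's last 7 bases: TTTGGGC; its first k bases are the reverse complement of the reverse primer's last k bases, so a perfect k-base overlap needs the forward primer's last k bases to equal them.
Comparing (forward last k vs required): k=1: T vs T ✓; k=2: TT vs TT ✓; k=3: TTT vs TTT ✓; k=4: CTTT vs TTTG ✗; k=5: ACTTT vs TTTGG ✗; k=6: AACTTT vs TTTGGG ✗; k=7: AAACTTT vs TTTGGGC ✗.
Perfect overlaps at k = 1, 2, 3; the largest is 3.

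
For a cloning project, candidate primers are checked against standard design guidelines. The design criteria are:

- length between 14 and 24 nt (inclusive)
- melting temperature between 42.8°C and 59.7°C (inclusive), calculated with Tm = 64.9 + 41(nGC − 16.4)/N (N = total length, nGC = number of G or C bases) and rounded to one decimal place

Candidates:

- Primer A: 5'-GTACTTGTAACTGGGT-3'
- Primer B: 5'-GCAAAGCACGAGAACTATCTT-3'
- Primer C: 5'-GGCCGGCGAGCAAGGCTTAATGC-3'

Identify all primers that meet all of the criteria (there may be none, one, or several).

Primer B only.

Primer A (16 nt, A=3 T=6 G=5 C=2): length 16 ✓; Tm = 64.9 + 41·(7 − 16.4)/16 = 40.8°C, outside 42.8–59.7°C ✗ — fails.
Primer B (21 nt, A=8 T=4 G=4 C=5): length 21 ✓; Tm = 64.9 + 41·(9 − 16.4)/21 = 50.5°C ✓ — passes.
Primer C (23 nt, A=5 T=3 G=9 C=6): length 23 ✓; Tm = 64.9 + 41·(15 − 16.4)/23 = 62.4°C, outside 42.8–59.7°C ✗ — fails.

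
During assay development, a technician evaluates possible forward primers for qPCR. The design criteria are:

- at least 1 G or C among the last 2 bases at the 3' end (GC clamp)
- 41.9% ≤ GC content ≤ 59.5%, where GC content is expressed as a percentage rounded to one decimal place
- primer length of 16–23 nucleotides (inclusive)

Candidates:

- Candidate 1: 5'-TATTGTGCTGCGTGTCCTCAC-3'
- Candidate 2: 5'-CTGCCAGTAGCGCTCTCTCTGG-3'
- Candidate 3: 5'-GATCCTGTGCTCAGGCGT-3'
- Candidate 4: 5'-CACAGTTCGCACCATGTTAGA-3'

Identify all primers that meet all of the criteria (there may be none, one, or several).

Candidate 1 and Candidate 4.

Candidate 1 (21 nt, A=2 T=8 G=5 C=6): 3' end AC has 1 G/C ✓; GC 11/21 = 52.4% ✓; length 21 ✓ — passes.
Candidate 2 (22 nt, A=2 T=6 G=6 C=8): 3' end GG has 2 G/C ✓; GC 14/22 = 63.6%, outside 41.9–59.5% ✗; length 22 ✓ — fails.
Candidate 3 (18 nt, A=2 T=5 G=6 C=5): 3' end GT has 1 G/C ✓; GC 11/18 = 61.1%, outside 41.9–59.5% ✗; length 18 ✓ — fails.
Candidate 4 (21 nt, A=6 T=5 G=4 C=6): 3' end GA has 1 G/C ✓; GC 10/21 = 47.6% ✓; length 21 ✓ — passes.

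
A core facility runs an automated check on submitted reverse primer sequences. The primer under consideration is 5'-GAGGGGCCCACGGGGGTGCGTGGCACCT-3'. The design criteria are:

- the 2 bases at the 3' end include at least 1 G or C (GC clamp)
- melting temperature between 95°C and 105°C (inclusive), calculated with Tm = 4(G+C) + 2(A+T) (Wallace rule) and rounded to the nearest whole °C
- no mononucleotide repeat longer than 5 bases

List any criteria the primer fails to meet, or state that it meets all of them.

Meets all criteria.

Base counts: A=3, T=3, G=14, C=8 (length 28).
GC clamp: 3' end CT has 1 G/C ✓
Tm: Tm = 2·6 + 4·22 = 100°C ✓
homopolymer run: longest run = 5 ✓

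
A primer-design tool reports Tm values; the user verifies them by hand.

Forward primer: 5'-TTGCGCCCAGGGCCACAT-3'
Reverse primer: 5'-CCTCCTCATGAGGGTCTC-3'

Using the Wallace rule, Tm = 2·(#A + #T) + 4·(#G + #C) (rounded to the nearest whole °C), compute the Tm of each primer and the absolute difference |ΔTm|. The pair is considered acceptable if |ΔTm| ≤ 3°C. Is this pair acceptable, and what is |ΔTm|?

|ΔTm| = 2°C; the pair is acceptable.

Forward: A=3 T=3 G=5 C=7 → Tm = 2·6 + 4·12 = 60°C.
Reverse: A=2 T=5 G=4 C=7 → Tm = 2·7 + 4·11 = 58°C.
|ΔTm| = |60 − 58| = 2°C, ≤ 3°C.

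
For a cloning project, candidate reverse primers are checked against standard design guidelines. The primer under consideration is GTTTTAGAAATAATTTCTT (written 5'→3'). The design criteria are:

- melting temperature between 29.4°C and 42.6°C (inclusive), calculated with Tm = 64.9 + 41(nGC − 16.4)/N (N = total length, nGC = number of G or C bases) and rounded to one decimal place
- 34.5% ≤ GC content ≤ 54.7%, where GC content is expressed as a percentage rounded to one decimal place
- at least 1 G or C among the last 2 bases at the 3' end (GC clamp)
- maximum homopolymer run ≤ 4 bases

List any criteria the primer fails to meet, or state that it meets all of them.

Fails: GC content, GC clamp.

Base counts: A=6, T=10, G=2, C=1 (length 19).
Tm: Tm = 64.9 + 41·(3 − 16.4)/19 = 36.0°C ✓
GC content: GC 3/19 = 15.8%, outside 34.5–54.7% ✗
GC clamp: 3' end TT has 0 G/C, need ≥1 ✗
homopolymer run: longest run = 4 ✓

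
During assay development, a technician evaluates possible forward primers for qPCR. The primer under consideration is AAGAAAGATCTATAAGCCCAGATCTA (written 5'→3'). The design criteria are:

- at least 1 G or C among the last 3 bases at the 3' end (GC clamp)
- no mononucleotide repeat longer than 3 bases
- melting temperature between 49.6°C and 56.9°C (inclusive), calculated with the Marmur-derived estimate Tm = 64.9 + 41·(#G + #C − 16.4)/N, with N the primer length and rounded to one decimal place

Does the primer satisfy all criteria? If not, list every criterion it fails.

Meets all criteria.

Base counts: A=12, T=5, G=4, C=5 (length 26).
GC clamp: 3' end CTA has 1 G/C ✓
homopolymer run: longest run = 3 ✓
Tm: Tm = 64.9 + 41·(9 − 16.4)/26 = 53.2°C ✓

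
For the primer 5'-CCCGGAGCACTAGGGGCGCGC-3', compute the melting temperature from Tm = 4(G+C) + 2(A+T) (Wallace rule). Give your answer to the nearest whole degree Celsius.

76°C

Base counts: A=3, T=1, G=9, C=8 (length 21).
Tm = 2·(3+1) + 4·(9+8) = 2·4 + 4·17 = 8 + 68 = 76°C.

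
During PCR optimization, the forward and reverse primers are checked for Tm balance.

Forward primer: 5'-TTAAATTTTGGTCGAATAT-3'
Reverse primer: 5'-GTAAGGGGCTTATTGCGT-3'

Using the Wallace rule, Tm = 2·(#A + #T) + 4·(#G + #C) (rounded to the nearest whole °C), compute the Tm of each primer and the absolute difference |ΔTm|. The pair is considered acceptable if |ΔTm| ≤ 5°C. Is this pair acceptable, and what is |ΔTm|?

|ΔTm| = 8°C; the pair is not acceptable.

Forward: A=6 T=9 G=3 C=1 → Tm = 2·15 + 4·4 = 46°C.
Reverse: A=3 T=6 G=7 C=2 → Tm = 2·9 + 4·9 = 54°C.
|ΔTm| = |46 − 54| = 8°C, > 5°C.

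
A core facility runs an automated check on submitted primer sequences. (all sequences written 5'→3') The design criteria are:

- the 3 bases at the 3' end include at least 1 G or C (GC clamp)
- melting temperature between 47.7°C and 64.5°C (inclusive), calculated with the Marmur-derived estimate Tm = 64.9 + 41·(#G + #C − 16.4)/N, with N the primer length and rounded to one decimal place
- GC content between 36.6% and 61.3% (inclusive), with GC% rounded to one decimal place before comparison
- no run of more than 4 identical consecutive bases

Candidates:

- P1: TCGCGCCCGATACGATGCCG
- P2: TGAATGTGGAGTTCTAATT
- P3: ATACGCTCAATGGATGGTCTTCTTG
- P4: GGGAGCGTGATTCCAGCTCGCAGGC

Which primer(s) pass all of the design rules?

P3 only.

P1 (20 nt, A=3 T=3 G=6 C=8): 3' end CCG has 3 G/C ✓; Tm = 64.9 + 41·(14 − 16.4)/20 = 60.0°C ✓; GC 14/20 = 70.0%, outside 36.6–61.3% ✗; longest run = 3 ✓ — fails.
P2 (19 nt, A=5 T=8 G=5 C=1): 3' end ATT has 0 G/C, need ≥1 ✗; Tm = 64.9 + 41·(6 − 16.4)/19 = 42.5°C, outside 47.7–64.5°C ✗; GC 6/19 = 31.6%, outside 36.6–61.3% ✗; longest run = 2 ✓ — fails.
P3 (25 nt, A=5 T=9 G=6 C=5): 3' end TTG has 1 G/C ✓; Tm = 64.9 + 41·(11 − 16.4)/25 = 56.0°C ✓; GC 11/25 = 44.0% ✓; longest run = 2 ✓ — passes.
P4 (25 nt, A=4 T=4 G=10 C=7): 3' end GGC has 3 G/C ✓; Tm = 64.9 + 41·(17 − 16.4)/25 = 65.9°C, outside 47.7–64.5°C ✗; GC 17/25 = 68.0%, outside 36.6–61.3% ✗; longest run = 3 ✓ — fails.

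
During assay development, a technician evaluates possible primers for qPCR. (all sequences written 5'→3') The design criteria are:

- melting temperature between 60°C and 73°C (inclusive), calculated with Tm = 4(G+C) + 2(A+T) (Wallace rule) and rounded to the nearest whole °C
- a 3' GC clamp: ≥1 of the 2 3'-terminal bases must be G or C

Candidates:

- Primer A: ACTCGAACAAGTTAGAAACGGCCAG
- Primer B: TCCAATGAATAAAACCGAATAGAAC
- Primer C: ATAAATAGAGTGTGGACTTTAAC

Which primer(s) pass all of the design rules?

Primer B and Primer C.

Primer A (25 nt, A=10 T=3 G=6 C=6): Tm = 2·13 + 4·12 = 74°C, outside 60–73°C ✗; 3' end AG has 1 G/C ✓ — fails.
Primer B (25 nt, A=13 T=4 G=3 C=5): Tm = 2·17 + 4·8 = 66°C ✓; 3' end AC has 1 G/C ✓ — passes.
Primer C (23 nt, A=9 T=7 G=5 C=2): Tm = 2·16 + 4·7 = 60°C ✓; 3' end AC has 1 G/C ✓ — passes.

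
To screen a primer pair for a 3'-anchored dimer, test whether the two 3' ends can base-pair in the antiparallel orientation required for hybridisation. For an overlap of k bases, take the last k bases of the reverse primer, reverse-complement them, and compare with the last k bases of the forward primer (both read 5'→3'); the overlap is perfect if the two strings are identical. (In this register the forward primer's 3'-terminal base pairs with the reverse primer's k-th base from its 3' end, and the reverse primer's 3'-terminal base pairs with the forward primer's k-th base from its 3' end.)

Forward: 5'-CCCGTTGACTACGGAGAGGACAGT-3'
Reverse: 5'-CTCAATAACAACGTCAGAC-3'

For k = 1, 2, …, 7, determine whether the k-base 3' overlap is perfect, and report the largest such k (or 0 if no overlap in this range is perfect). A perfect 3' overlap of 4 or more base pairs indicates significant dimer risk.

Longest perfect overlap: 2 complementary base pairs; below the dimer-risk threshold (threshold 4).

Last 7 bases (5'→3') — forward …GGACAGT, reverse …GTCAGAC.
Reverse complement of the reverse primer's last 7 bases: GTCTGAC; its first k bases are the reverse complement of the reverse primer's last k bases, so a perfect k-base overlap needs the forward primer's last k bases to equal them.
Comparing (forward last k vs required): k=1: T vs G ✗; k=2: GT vs GT ✓; k=3: AGT vs GTC ✗; k=4: CAGT vs GTCT ✗; k=5: ACAGT vs GTCTG ✗; k=6: GACAGT vs GTCTGA ✗; k=7: GGACAGT vs GTCTGAC ✗.
Only k = 2 is perfect, so the longest perfect 3' overlap is 2.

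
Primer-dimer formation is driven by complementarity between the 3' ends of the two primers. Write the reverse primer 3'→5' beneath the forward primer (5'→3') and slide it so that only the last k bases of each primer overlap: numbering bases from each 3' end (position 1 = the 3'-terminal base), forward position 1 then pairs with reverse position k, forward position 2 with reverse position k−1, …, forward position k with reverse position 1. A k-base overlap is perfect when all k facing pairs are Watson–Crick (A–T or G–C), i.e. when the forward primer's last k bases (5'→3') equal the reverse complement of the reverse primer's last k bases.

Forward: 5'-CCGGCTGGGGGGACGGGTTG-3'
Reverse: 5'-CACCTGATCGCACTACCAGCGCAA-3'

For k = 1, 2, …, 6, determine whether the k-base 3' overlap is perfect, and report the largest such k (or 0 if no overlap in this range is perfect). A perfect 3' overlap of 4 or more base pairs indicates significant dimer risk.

Last 6 bases (5'→3') — forward …GGGTTG, reverse …GCGCAA.
Reverse complement of the reverse primer's last 6 bases: TTGCGC; its first k bases are the reverse complement of the reverse primer's last k bases, so a perfect k-base overlap needs the forward primer's last k bases to equal them.
Comparing (forward last k vs required): k=1: G vs T ✗; k=2: TG vs TT ✗; k=3: TTG vs TTG ✓; k=4: GTTG vs TTGC ✗; k=5: GGTTG vs TTGCG ✗; k=6: GGGTTG vs TTGCGC ✗.
Only k = 3 is perfect, so the longest perfect 3' overlap is 3.

Longest perfect overlap: 3 complementary base pairs; below the dimer-risk threshold (threshold 4).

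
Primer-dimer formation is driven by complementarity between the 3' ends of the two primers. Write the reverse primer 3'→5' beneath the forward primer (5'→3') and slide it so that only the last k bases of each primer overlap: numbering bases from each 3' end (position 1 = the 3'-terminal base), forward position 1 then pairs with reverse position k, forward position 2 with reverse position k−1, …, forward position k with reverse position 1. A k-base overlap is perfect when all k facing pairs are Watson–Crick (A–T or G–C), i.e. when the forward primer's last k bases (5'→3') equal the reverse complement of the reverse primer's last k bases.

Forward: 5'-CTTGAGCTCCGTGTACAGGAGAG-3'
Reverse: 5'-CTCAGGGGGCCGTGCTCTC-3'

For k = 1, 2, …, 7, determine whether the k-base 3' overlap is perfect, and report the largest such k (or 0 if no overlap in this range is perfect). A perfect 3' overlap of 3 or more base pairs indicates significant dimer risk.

Last 7 bases (5'→3') — forward …AGGAGAG, reverse …TGCTCTC.
Reverse complement of the reverse primer's last 7 bases: GAGAGCA; its first k bases are the reverse complement of the reverse primer's last k bases, so a perfect k-base overlap needs the forward primer's last k bases to equal them.
Comparing (forward last k vs required): k=1: G vs G ✓; k=2: AG vs GA ✗; k=3: GAG vs GAG ✓; k=4: AGAG vs GAGA ✗; k=5: GAGAG vs GAGAG ✓; k=6: GGAGAG vs GAGAGC ✗; k=7: AGGAGAG vs GAGAGCA ✗.
Perfect overlaps at k = 1, 3, 5; the largest is 5.

Longest perfect overlap: 5 complementary base pairs; significant dimer risk (threshold 3).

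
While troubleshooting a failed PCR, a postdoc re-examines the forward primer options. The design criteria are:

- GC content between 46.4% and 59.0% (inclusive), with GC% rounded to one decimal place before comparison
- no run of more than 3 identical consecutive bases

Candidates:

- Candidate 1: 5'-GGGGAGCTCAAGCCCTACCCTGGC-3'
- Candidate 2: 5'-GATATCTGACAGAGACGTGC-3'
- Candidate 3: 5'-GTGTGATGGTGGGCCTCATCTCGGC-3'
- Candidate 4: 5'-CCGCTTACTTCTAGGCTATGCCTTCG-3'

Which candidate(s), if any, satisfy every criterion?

Candidate 1 (24 nt, A=4 T=3 G=8 C=9): GC 17/24 = 70.8%, outside 46.4–59.0% ✗; longest run = 4, exceeds 3 ✗ — fails.
Candidate 2 (20 nt, A=6 T=4 G=6 C=4): GC 10/20 = 50.0% ✓; longest run = 1 ✓ — passes.
Candidate 3 (25 nt, A=2 T=7 G=10 C=6): GC 16/25 = 64.0%, outside 46.4–59.0% ✗; longest run = 3 ✓ — fails.
Candidate 4 (26 nt, A=3 T=9 G=5 C=9): GC 14/26 = 53.8% ✓; longest run = 2 ✓ — passes.

Candidate 2 and Candidate 4.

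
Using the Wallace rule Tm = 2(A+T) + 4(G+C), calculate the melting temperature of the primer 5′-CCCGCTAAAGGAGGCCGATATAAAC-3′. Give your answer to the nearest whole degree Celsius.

76°C

Base counts: A=9, T=3, G=6, C=7 (length 25).
Tm = 2·(9+3) + 4·(6+7) = 2·12 + 4·13 = 24 + 52 = 76°C.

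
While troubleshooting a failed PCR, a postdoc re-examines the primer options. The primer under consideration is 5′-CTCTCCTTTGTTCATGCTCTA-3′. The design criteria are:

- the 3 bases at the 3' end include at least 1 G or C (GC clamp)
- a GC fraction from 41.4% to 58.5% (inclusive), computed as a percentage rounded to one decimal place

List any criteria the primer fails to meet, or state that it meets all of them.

Meets all criteria.

Base counts: A=2, T=10, G=2, C=7 (length 21).
GC clamp: 3' end CTA has 1 G/C ✓
GC content: GC 9/21 = 42.9% ✓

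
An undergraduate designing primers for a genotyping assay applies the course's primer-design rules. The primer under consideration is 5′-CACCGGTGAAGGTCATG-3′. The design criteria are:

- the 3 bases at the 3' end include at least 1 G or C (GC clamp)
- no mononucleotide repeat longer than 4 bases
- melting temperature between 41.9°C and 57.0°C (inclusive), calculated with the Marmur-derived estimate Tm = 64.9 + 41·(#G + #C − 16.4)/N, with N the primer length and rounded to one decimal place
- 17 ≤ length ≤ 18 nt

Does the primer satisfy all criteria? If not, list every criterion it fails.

Meets all criteria.

Base counts: A=4, T=3, G=6, C=4 (length 17).
GC clamp: 3' end ATG has 1 G/C ✓
homopolymer run: longest run = 2 ✓
Tm: Tm = 64.9 + 41·(10 − 16.4)/17 = 49.5°C ✓
length: length 17 ✓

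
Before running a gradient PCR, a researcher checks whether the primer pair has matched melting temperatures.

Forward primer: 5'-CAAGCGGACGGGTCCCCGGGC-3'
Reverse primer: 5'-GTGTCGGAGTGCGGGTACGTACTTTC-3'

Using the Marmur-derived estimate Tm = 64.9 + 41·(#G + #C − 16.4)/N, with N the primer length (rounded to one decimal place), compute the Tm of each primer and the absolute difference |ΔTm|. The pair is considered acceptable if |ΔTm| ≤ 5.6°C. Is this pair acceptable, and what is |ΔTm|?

Forward: G+C = 17, N = 21 → Tm = 64.9 + 41·(17 − 16.4)/21 = 66.1°C.
Reverse: G+C = 15, N = 26 → Tm = 64.9 + 41·(15 − 16.4)/26 = 62.7°C.
|ΔTm| = |66.1 − 62.7| = 3.4°C, ≤ 5.6°C.

|ΔTm| = 3.4°C; the pair is acceptable.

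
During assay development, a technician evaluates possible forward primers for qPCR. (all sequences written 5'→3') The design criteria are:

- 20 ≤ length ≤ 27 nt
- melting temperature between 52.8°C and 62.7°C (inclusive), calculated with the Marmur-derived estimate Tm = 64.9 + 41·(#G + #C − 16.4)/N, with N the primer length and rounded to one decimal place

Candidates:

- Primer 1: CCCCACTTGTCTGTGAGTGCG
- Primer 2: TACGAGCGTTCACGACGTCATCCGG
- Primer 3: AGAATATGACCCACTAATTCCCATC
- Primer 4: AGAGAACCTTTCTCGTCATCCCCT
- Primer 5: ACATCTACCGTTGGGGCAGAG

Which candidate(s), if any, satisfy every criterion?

Primer 1 (21 nt, A=2 T=6 G=6 C=7): length 21 ✓; Tm = 64.9 + 41·(13 − 16.4)/21 = 58.3°C ✓ — passes.
Primer 2 (25 nt, A=5 T=5 G=7 C=8): length 25 ✓; Tm = 64.9 + 41·(15 − 16.4)/25 = 62.6°C ✓ — passes.
Primer 3 (25 nt, A=9 T=6 G=2 C=8): length 25 ✓; Tm = 64.9 + 41·(10 − 16.4)/25 = 54.4°C ✓ — passes.
Primer 4 (24 nt, A=5 T=7 G=3 C=9): length 24 ✓; Tm = 64.9 + 41·(12 − 16.4)/24 = 57.4°C ✓ — passes.
Primer 5 (21 nt, A=5 T=4 G=7 C=5): length 21 ✓; Tm = 64.9 + 41·(12 − 16.4)/21 = 56.3°C ✓ — passes.

Primer 1, Primer 2, Primer 3, Primer 4 and Primer 5.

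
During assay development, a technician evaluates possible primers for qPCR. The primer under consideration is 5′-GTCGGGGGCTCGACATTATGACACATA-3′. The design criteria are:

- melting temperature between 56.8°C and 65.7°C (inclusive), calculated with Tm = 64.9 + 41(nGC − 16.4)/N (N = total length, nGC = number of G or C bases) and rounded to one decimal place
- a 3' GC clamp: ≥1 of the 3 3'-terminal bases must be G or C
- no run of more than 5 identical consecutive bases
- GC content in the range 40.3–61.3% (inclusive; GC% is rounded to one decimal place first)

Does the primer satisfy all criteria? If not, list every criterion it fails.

Base counts: A=7, T=6, G=8, C=6 (length 27).
Tm: Tm = 64.9 + 41·(14 − 16.4)/27 = 61.3°C ✓
GC clamp: 3' end ATA has 0 G/C, need ≥1 ✗
homopolymer run: longest run = 5 ✓
GC content: GC 14/27 = 51.9% ✓

Fails: GC clamp.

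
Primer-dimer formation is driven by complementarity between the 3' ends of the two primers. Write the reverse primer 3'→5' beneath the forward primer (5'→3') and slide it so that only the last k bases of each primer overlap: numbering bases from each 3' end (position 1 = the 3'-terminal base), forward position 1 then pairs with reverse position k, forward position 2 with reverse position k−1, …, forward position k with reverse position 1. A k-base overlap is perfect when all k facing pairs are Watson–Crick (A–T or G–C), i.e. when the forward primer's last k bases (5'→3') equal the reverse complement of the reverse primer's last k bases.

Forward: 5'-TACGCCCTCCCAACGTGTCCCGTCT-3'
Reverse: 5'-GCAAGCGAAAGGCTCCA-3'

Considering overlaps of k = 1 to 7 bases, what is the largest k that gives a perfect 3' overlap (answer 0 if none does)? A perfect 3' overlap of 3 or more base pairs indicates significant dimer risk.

Longest perfect overlap: 1 complementary base pair; below the dimer-risk threshold (threshold 3).

Last 7 bases (5'→3') — forward …CCCGTCT, reverse …GGCTCCA.
Reverse complement of the reverse primer's last 7 bases: TGGAGCC; its first k bases are the reverse complement of the reverse primer's last k bases, so a perfect k-base overlap needs the forward primer's last k bases to equal them.
Comparing (forward last k vs required): k=1: T vs T ✓; k=2: CT vs TG ✗; k=3: TCT vs TGG ✗; k=4: GTCT vs TGGA ✗; k=5: CGTCT vs TGGAG ✗; k=6: CCGTCT vs TGGAGC ✗; k=7: CCCGTCT vs TGGAGCC ✗.
Only k = 1 is perfect, so the longest perfect 3' overlap is 1.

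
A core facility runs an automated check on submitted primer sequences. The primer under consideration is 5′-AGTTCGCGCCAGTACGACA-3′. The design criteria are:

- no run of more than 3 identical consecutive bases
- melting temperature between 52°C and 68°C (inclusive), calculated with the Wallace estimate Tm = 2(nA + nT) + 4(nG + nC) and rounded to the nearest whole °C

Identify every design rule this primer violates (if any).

Meets all criteria.

Base counts: A=5, T=3, G=5, C=6 (length 19).
homopolymer run: longest run = 2 ✓
Tm: Tm = 2·8 + 4·11 = 60°C ✓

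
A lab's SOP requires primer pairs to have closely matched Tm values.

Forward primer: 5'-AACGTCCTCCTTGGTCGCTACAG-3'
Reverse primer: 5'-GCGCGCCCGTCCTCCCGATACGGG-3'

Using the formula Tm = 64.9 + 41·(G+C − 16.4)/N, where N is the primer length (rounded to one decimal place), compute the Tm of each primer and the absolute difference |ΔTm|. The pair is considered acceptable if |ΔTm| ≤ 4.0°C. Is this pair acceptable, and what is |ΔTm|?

Forward: G+C = 13, N = 23 → Tm = 64.9 + 41·(13 − 16.4)/23 = 58.8°C.
Reverse: G+C = 19, N = 24 → Tm = 64.9 + 41·(19 − 16.4)/24 = 69.3°C.
|ΔTm| = |58.8 − 69.3| = 10.5°C, > 4.0°C.

|ΔTm| = 10.5°C; the pair is not acceptable.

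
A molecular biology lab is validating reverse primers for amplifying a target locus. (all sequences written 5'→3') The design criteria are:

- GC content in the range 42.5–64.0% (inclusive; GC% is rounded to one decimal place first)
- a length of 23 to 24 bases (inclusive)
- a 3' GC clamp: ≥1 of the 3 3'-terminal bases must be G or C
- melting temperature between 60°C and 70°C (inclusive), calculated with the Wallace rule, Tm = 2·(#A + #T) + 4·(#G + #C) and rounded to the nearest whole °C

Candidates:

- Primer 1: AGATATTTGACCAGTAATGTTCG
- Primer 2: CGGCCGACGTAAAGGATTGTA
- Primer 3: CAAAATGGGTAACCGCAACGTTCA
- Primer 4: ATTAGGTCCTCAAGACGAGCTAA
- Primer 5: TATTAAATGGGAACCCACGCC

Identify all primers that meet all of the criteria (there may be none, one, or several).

Primer 1 (23 nt, A=7 T=8 G=5 C=3): GC 8/23 = 34.8%, outside 42.5–64.0% ✗; length 23 ✓; 3' end TCG has 2 G/C ✓; Tm = 2·15 + 4·8 = 62°C ✓ — fails.
Primer 2 (21 nt, A=6 T=4 G=7 C=4): GC 11/21 = 52.4% ✓; length 21, outside 23–24 ✗; 3' end GTA has 1 G/C ✓; Tm = 2·10 + 4·11 = 64°C ✓ — fails.
Primer 3 (24 nt, A=9 T=4 G=5 C=6): GC 11/24 = 45.8% ✓; length 24 ✓; 3' end TCA has 1 G/C ✓; Tm = 2·13 + 4·11 = 70°C ✓ — passes.
Primer 4 (23 nt, A=8 T=5 G=5 C=5): GC 10/23 = 43.5% ✓; length 23 ✓; 3' end TAA has 0 G/C, need ≥1 ✗; Tm = 2·13 + 4·10 = 66°C ✓ — fails.
Primer 5 (21 nt, A=7 T=4 G=4 C=6): GC 10/21 = 47.6% ✓; length 21, outside 23–24 ✗; 3' end GCC has 3 G/C ✓; Tm = 2·11 + 4·10 = 62°C ✓ — fails.

Primer 3 only.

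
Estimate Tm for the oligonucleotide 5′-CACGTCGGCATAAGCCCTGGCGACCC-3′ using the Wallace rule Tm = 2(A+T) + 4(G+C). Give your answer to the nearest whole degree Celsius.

Base counts: A=5, T=3, G=7, C=11 (length 26).
Tm = 2·(5+3) + 4·(7+11) = 2·8 + 4·18 = 16 + 72 = 88°C.

88°C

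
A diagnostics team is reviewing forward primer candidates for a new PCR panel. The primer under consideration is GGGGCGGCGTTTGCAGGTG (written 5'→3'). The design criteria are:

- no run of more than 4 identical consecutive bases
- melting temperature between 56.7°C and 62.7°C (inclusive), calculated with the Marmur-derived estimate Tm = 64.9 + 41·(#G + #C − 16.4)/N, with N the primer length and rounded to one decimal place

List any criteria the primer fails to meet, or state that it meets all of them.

Meets all criteria.

Base counts: A=1, T=4, G=11, C=3 (length 19).
homopolymer run: longest run = 4 ✓
Tm: Tm = 64.9 + 41·(14 − 16.4)/19 = 59.7°C ✓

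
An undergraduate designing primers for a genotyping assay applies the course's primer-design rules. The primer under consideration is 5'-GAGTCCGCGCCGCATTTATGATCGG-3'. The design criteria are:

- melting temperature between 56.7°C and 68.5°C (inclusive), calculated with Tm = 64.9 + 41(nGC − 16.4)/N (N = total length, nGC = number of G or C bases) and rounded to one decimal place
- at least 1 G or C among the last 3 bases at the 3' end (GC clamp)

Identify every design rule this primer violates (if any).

Base counts: A=4, T=6, G=8, C=7 (length 25).
Tm: Tm = 64.9 + 41·(15 − 16.4)/25 = 62.6°C ✓
GC clamp: 3' end CGG has 3 G/C ✓

Meets all criteria.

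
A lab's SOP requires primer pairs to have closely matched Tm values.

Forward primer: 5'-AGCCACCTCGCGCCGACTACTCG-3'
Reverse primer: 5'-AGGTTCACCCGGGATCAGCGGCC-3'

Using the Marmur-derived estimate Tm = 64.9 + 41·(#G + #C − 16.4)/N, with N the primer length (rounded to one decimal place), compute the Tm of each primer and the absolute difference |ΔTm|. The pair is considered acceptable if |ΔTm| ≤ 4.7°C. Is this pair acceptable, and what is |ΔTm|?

Forward: G+C = 16, N = 23 → Tm = 64.9 + 41·(16 − 16.4)/23 = 64.2°C.
Reverse: G+C = 16, N = 23 → Tm = 64.9 + 41·(16 − 16.4)/23 = 64.2°C.
|ΔTm| = |64.2 − 64.2| = 0.0°C, ≤ 4.7°C.

|ΔTm| = 0.0°C; the pair is acceptable.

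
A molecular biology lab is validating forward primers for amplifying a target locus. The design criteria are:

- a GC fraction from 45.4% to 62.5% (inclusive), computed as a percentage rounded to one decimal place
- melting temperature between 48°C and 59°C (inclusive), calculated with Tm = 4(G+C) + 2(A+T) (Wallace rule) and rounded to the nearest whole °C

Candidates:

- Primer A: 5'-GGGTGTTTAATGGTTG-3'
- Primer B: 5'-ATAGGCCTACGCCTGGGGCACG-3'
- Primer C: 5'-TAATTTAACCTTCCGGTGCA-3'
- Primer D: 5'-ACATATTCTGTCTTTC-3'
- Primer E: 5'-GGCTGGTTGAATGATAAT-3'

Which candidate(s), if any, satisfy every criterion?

Primer A (16 nt, A=2 T=7 G=7 C=0): GC 7/16 = 43.8%, outside 45.4–62.5% ✗; Tm = 2·9 + 4·7 = 46°C, outside 48–59°C ✗ — fails.
Primer B (22 nt, A=4 T=3 G=8 C=7): GC 15/22 = 68.2%, outside 45.4–62.5% ✗; Tm = 2·7 + 4·15 = 74°C, outside 48–59°C ✗ — fails.
Primer C (20 nt, A=5 T=7 G=3 C=5): GC 8/20 = 40.0%, outside 45.4–62.5% ✗; Tm = 2·12 + 4·8 = 56°C ✓ — fails.
Primer D (16 nt, A=3 T=8 G=1 C=4): GC 5/16 = 31.3%, outside 45.4–62.5% ✗; Tm = 2·11 + 4·5 = 42°C, outside 48–59°C ✗ — fails.
Primer E (18 nt, A=5 T=6 G=6 C=1): GC 7/18 = 38.9%, outside 45.4–62.5% ✗; Tm = 2·11 + 4·7 = 50°C ✓ — fails.

None of the candidates satisfy all criteria.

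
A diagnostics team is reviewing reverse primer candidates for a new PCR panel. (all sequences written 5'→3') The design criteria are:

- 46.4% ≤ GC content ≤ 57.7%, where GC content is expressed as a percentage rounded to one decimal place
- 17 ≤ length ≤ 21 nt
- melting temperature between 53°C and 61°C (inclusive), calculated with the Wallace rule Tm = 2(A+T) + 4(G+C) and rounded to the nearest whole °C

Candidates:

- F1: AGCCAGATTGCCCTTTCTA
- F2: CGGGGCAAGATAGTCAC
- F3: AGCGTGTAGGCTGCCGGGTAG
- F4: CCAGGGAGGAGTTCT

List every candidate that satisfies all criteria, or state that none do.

F1 only.

F1 (19 nt, A=4 T=6 G=3 C=6): GC 9/19 = 47.4% ✓; length 19 ✓; Tm = 2·10 + 4·9 = 56°C ✓ — passes.
F2 (17 nt, A=5 T=2 G=6 C=4): GC 10/17 = 58.8%, outside 46.4–57.7% ✗; length 17 ✓; Tm = 2·7 + 4·10 = 54°C ✓ — fails.
F3 (21 nt, A=3 T=4 G=10 C=4): GC 14/21 = 66.7%, outside 46.4–57.7% ✗; length 21 ✓; Tm = 2·7 + 4·14 = 70°C, outside 53–61°C ✗ — fails.
F4 (15 nt, A=3 T=3 G=6 C=3): GC 9/15 = 60.0%, outside 46.4–57.7% ✗; length 15, outside 17–21 ✗; Tm = 2·6 + 4·9 = 48°C, outside 53–61°C ✗ — fails.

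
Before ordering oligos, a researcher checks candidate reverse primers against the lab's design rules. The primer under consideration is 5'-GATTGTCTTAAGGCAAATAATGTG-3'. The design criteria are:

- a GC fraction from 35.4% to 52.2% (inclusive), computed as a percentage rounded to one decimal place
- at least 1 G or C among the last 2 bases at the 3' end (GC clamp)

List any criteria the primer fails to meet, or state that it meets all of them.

Base counts: A=8, T=8, G=6, C=2 (length 24).
GC content: GC 8/24 = 33.3%, outside 35.4–52.2% ✗
GC clamp: 3' end TG has 1 G/C ✓

Fails: GC content.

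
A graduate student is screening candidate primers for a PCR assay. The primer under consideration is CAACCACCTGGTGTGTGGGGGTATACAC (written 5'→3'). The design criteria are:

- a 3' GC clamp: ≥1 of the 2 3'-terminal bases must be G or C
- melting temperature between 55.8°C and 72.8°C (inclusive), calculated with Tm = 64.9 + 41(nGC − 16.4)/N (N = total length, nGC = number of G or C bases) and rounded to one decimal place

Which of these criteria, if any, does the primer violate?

Base counts: A=6, T=6, G=9, C=7 (length 28).
GC clamp: 3' end AC has 1 G/C ✓
Tm: Tm = 64.9 + 41·(16 − 16.4)/28 = 64.3°C ✓

Meets all criteria.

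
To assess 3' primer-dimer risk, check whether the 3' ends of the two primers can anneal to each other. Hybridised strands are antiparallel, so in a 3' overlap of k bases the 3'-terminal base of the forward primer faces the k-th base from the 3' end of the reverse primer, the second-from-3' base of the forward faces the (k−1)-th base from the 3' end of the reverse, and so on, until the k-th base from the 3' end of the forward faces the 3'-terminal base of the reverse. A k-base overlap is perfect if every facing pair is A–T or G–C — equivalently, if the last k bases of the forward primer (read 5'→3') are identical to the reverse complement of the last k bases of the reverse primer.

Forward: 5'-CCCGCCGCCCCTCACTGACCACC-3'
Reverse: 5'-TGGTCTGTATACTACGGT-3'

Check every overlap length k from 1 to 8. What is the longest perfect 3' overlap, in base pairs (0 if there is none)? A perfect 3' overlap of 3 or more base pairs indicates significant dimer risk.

Last 8 bases (5'→3') — forward …TGACCACC, reverse …ACTACGGT.
Reverse complement of the reverse primer's last 8 bases: ACCGTAGT; its first k bases are the reverse complement of the reverse primer's last k bases, so a perfect k-base overlap needs the forward primer's last k bases to equal them.
Comparing (forward last k vs required): k=1: C vs A ✗; k=2: CC vs AC ✗; k=3: ACC vs ACC ✓; k=4: CACC vs ACCG ✗; k=5: CCACC vs ACCGT ✗; k=6: ACCACC vs ACCGTA ✗; k=7: GACCACC vs ACCGTAG ✗; k=8: TGACCACC vs ACCGTAGT ✗.
Only k = 3 is perfect, so the longest perfect 3' overlap is 3.

Longest perfect overlap: 3 complementary base pairs; significant dimer risk (threshold 3).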